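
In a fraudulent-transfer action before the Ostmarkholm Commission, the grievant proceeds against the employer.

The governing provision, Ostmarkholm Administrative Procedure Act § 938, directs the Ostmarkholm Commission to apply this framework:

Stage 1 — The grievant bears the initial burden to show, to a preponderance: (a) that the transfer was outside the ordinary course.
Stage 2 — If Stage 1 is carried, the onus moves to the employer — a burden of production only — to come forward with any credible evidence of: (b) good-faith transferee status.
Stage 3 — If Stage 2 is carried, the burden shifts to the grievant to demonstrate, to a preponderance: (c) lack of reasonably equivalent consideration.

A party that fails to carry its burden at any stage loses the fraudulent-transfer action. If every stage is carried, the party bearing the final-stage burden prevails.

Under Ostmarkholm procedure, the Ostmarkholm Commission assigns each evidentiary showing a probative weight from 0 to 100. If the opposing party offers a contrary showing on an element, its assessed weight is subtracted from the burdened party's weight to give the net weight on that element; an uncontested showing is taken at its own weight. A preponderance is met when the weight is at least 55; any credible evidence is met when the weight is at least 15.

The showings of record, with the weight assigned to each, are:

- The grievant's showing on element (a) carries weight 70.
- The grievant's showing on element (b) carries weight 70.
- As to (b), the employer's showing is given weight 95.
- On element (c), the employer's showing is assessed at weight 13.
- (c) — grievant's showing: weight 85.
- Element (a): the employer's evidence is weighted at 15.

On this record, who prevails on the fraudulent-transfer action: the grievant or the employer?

Stage 1 — burden on grievant; standard: a preponderance (weight is at least 55).
    (a): 70 − 15 = 55 ≥ 55 [met]
  All elements met. The burden passes to the employer.
Stage 2 — burden on employer; standard: any credible evidence (weight is at least 15).
    (b): 95 − 70 = 25 ≥ 15 [met]
  All elements met. The burden passes to the grievant.
Stage 3 — burden on grievant; standard: a preponderance (weight is at least 55).
    (c): 85 − 13 = 72 ≥ 55 [met]
  The grievant carries the last stage.
With every stage satisfied, the grievant prevails.

grievant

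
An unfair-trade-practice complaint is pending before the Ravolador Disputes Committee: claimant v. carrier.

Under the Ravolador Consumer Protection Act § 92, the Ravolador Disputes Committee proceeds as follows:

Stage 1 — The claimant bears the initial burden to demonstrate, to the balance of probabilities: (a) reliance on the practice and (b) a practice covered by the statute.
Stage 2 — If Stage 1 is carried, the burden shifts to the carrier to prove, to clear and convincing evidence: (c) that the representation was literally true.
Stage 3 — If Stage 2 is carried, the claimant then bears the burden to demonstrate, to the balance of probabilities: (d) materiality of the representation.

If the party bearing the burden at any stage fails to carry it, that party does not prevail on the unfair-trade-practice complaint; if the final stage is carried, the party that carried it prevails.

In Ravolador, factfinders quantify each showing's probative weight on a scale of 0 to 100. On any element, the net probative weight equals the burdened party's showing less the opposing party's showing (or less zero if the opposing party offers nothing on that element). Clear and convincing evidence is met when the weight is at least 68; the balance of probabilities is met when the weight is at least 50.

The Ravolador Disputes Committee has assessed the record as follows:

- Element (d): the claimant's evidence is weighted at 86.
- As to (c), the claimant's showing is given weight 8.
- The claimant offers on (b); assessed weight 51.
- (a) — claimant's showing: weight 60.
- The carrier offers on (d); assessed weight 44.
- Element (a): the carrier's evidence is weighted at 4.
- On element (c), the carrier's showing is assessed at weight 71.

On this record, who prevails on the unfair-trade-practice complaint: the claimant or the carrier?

claimant

Stage 1 (claimant, the balance of probabilities, weight is at least 50): (a) net 60−4=56 ≥ 50 — meets; (b) 51 ≥ 50 — meets.
  Stage 1 is satisfied; the onus moves to the carrier.
Stage 2 (carrier, clear and convincing evidence, weight is at least 68): (c) net 71−8=63 < 68 — fails.
  Not every element is met, so the carrier fails to carry Stage 2.
The claimant prevails.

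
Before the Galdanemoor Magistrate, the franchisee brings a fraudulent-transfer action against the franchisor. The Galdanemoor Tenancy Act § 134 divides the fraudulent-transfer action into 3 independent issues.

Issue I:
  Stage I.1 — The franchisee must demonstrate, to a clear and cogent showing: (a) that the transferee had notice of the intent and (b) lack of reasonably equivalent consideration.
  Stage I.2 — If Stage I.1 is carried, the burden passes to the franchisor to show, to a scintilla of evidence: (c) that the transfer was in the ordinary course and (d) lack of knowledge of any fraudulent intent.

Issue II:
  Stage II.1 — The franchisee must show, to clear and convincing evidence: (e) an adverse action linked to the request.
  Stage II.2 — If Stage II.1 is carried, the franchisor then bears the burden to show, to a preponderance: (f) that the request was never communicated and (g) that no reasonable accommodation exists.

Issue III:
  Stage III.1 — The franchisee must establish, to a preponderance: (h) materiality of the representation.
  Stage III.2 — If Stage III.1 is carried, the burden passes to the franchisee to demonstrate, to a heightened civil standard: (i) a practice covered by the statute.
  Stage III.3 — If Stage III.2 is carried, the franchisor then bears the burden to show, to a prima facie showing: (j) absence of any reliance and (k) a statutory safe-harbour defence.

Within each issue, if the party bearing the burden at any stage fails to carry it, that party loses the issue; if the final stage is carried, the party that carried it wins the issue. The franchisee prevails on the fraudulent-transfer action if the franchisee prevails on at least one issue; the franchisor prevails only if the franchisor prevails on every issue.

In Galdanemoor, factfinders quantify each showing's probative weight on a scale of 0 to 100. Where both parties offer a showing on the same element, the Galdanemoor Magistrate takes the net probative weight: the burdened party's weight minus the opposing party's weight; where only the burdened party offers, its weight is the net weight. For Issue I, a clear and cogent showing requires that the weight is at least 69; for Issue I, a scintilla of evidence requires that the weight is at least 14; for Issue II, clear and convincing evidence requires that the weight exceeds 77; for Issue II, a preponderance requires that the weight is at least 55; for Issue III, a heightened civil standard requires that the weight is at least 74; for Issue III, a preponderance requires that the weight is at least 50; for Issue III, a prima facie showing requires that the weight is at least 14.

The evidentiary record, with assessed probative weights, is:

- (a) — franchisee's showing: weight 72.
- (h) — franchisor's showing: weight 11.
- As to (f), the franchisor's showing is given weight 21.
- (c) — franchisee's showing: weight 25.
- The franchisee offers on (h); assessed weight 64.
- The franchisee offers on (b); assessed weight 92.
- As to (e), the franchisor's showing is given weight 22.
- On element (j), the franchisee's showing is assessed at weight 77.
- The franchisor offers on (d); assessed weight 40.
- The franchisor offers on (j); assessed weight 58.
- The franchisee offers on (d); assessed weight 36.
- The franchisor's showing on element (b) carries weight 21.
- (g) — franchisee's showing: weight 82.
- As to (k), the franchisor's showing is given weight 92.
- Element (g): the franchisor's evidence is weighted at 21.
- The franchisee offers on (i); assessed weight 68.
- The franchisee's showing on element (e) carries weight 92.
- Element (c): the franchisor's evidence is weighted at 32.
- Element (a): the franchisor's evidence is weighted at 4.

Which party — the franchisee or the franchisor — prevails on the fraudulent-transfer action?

franchisor

— Issue I —
Stage I.1 — burden on franchisee; standard: a clear and cogent showing (weight is at least 69).
    (a): 72 − 4 = 68 < 69 [not met]
    (b): 92 − 21 = 71 ≥ 69 [met]
  Stage I.1 not carried; the franchisee fails its burden.
The franchisor prevails on this issue.
— Issue II —
Stage II.1 (franchisee, clear and convincing evidence, weight exceeds 77): (e) net 92−22=70 ≤ 77 — fails.
  Not every element is met, so the franchisee fails to carry Stage II.1.
The franchisor prevails on this issue.
— Issue III —
Stage III.1 — burden on franchisee; standard: a preponderance (weight is at least 50).
    (h): 64 − 11 = 53 ≥ 50 [met]
  Stage III.1 carried; the burden remains with the franchisee.
Stage III.2 — burden on franchisee; standard: a heightened civil standard (weight is at least 74).
    (i): 68 < 74 [not met]
  Stage III.2 not carried; the franchisee fails its burden.
The analysis ends at Stage III.2; the franchisor prevails on this issue.
Per-issue: Issue I → franchisor; Issue II → franchisor; Issue III → franchisor. The franchisee must prevail on at least one issue; overall, the franchisor prevails.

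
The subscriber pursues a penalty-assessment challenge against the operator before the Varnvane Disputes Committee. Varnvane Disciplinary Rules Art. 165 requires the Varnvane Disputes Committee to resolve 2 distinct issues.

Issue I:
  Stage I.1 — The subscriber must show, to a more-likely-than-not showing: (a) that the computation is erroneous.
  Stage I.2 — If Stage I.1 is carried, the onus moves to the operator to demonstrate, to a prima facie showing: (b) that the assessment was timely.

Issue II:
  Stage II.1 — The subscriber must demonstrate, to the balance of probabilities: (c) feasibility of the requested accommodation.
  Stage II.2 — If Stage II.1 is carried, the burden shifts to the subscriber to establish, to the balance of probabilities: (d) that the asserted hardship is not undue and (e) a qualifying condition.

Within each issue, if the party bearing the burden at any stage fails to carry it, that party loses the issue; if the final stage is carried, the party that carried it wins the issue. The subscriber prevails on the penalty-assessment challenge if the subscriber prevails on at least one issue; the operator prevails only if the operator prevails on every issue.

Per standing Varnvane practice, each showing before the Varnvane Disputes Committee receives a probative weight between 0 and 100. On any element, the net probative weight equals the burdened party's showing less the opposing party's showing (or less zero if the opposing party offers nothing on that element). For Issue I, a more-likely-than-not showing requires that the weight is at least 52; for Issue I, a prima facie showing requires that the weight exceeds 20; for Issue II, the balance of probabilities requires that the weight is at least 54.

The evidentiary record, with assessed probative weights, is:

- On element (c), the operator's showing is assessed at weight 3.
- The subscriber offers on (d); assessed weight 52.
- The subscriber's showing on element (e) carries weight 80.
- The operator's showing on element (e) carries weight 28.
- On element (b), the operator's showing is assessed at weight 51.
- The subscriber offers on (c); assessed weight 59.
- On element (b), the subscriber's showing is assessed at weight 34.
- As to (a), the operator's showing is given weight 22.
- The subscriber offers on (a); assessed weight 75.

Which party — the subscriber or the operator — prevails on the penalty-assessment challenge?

— Issue I —
Stage I.1 — burden on subscriber; standard: a more-likely-than-not showing (weight is at least 52).
    (a): 75 − 22 = 53 ≥ 52 [met]
  All elements met. The burden passes to the operator.
Stage I.2 — burden on operator; standard: a prima facie showing (weight exceeds 20).
    (b): 51 − 34 = 17 ≤ 20 [not met]
  Stage I.2 not carried; the operator fails its burden.
The analysis ends at Stage I.2; the subscriber prevails on this issue.
— Issue II —
Stage II.1 — burden on subscriber; standard: the balance of probabilities (weight is at least 54).
    (c): 59 − 3 = 56 ≥ 54 [met]
  All elements met. The subscriber retains the burden for Stage II.2.
Stage II.2 — burden on subscriber; standard: the balance of probabilities (weight is at least 54).
    (d): 52 < 54 [not met]
    (e): 80 − 28 = 52 < 54 [not met]
  Not every element is met, so the subscriber fails to carry Stage II.2.
The operator prevails on this issue.
Per-issue: Issue I → subscriber; Issue II → operator. The subscriber must prevail on at least one issue; overall, the subscriber prevails.

subscriber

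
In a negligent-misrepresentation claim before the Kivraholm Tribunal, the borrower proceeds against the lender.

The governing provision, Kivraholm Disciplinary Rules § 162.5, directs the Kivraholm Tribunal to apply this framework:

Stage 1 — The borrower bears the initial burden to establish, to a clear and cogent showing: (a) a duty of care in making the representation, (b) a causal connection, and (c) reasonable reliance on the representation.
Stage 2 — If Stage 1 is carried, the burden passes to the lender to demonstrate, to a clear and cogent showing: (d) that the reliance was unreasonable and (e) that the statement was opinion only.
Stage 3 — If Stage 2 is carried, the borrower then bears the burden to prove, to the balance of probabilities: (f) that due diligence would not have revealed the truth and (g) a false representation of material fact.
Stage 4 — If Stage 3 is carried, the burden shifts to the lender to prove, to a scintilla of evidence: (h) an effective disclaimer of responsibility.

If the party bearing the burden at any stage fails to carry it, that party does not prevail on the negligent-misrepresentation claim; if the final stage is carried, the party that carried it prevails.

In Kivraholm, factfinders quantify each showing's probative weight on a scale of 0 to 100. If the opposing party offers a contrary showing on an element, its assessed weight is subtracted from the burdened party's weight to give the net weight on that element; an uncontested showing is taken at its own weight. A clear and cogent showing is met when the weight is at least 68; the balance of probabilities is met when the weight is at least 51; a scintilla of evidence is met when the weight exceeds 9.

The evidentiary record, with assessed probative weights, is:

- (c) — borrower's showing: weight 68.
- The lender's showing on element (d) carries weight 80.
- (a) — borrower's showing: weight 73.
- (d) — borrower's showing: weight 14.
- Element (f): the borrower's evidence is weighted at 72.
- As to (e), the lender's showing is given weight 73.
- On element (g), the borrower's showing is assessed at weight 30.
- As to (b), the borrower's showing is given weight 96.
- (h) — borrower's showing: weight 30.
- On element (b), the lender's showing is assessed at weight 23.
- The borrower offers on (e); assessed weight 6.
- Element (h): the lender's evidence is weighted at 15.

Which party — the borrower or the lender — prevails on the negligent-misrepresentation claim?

borrower

At Stage 1 the borrower must meet a clear and cogent showing (weight is at least 68): on (a) the weight is 73, which does reach 68, so (a) meets the standard; on (b) the weight is 96 less the opposing 23 gives net 73, which does reach 68, so (b) meets the standard; on (c) the weight is 68, which does reach 68, so (c) meets the standard.
  The borrower carries Stage 1; the lender now bears the burden.
At Stage 2 the lender must meet a clear and cogent showing (weight is at least 68): on (d) the weight is 80 less the opposing 14 gives net 66, which does not reach 68, so (d) does not meet the standard; on (e) the weight is 73 less the opposing 6 gives net 67, < 68, so (e) does not meet the standard.
  Stage 2 not carried; the lender fails its burden.
The analysis ends at Stage 2; the borrower prevails.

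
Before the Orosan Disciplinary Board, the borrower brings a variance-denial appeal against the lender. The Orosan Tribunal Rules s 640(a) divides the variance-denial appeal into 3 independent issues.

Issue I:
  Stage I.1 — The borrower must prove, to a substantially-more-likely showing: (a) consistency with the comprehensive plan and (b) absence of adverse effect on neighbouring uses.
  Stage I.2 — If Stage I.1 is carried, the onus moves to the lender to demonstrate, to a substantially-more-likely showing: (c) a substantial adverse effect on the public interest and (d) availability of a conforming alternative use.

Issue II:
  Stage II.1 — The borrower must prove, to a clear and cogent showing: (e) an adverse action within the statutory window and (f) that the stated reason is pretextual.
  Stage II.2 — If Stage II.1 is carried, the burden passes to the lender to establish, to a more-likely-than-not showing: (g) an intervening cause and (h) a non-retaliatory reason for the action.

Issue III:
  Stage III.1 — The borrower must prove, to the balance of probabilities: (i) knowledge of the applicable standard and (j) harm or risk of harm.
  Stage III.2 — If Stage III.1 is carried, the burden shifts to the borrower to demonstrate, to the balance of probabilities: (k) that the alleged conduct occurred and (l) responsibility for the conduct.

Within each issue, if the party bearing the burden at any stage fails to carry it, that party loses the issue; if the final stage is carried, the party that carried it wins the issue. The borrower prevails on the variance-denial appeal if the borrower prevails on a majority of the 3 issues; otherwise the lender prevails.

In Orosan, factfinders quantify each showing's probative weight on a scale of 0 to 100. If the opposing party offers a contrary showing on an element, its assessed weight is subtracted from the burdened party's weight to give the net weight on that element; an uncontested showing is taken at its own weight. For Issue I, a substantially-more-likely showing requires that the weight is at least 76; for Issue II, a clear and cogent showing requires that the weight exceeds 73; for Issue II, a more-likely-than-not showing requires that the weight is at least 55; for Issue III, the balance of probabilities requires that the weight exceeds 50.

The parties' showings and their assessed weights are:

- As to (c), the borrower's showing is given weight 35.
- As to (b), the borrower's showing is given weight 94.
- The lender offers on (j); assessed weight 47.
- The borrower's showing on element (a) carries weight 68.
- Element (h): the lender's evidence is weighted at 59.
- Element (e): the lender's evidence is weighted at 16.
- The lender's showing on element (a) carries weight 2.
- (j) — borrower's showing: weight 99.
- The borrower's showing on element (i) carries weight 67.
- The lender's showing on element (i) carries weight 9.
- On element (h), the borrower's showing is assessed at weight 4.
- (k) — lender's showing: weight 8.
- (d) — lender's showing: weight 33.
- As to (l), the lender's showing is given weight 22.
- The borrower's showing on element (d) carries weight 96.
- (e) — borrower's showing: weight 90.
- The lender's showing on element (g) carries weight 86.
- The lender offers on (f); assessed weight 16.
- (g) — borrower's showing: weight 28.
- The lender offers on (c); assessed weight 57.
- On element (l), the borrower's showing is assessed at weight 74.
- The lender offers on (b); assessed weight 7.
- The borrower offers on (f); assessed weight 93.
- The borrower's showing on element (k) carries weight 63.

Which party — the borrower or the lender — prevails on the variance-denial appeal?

lender

— Issue I —
Stage I.1 (borrower, a substantially-more-likely showing, weight is at least 76): (a) net 68−2=66 < 76 — fails; (b) net 94−7=87 ≥ 76 — meets.
  Stage I.1 not carried; the borrower fails its burden.
So the lender prevails on this issue.
— Issue II —
Stage II.1 (borrower, a clear and cogent showing, weight exceeds 73): (e) net 90−16=74 > 73 — meets; (f) net 93−16=77 > 73 — meets.
  All elements met. The burden passes to the lender.
Stage II.2 (lender, a more-likely-than-not showing, weight is at least 55): (g) net 86−28=58 ≥ 55 — meets; (h) net 59−4=55 ≥ 55 — meets.
  All elements met at the final stage.
With every stage satisfied, the lender prevails on this issue.
— Issue III —
At Stage III.1 the borrower must meet the balance of probabilities (weight exceeds 50): on (i) the weight is 67 less the opposing 9 gives net 58, which does exceed 50, so (i) meets the standard; on (j) the weight is 99 less the opposing 47 gives net 52, > 50, so (j) meets the standard.
  All elements met. The borrower retains the burden for Stage III.2.
At Stage III.2 the borrower must meet the balance of probabilities (weight exceeds 50): on (k) the weight is 63 less the opposing 8 gives net 55, which does exceed 50, so (k) meets the standard; on (l) the weight is 74 less the opposing 22 gives net 52, > 50, so (l) meets the standard.
  All elements met at the final stage.
Every stage carried; the borrower prevails on this issue.
Per-issue: Issue I → lender; Issue II → lender; Issue III → borrower. The borrower must prevail on a majority of issues; overall, the lender prevails.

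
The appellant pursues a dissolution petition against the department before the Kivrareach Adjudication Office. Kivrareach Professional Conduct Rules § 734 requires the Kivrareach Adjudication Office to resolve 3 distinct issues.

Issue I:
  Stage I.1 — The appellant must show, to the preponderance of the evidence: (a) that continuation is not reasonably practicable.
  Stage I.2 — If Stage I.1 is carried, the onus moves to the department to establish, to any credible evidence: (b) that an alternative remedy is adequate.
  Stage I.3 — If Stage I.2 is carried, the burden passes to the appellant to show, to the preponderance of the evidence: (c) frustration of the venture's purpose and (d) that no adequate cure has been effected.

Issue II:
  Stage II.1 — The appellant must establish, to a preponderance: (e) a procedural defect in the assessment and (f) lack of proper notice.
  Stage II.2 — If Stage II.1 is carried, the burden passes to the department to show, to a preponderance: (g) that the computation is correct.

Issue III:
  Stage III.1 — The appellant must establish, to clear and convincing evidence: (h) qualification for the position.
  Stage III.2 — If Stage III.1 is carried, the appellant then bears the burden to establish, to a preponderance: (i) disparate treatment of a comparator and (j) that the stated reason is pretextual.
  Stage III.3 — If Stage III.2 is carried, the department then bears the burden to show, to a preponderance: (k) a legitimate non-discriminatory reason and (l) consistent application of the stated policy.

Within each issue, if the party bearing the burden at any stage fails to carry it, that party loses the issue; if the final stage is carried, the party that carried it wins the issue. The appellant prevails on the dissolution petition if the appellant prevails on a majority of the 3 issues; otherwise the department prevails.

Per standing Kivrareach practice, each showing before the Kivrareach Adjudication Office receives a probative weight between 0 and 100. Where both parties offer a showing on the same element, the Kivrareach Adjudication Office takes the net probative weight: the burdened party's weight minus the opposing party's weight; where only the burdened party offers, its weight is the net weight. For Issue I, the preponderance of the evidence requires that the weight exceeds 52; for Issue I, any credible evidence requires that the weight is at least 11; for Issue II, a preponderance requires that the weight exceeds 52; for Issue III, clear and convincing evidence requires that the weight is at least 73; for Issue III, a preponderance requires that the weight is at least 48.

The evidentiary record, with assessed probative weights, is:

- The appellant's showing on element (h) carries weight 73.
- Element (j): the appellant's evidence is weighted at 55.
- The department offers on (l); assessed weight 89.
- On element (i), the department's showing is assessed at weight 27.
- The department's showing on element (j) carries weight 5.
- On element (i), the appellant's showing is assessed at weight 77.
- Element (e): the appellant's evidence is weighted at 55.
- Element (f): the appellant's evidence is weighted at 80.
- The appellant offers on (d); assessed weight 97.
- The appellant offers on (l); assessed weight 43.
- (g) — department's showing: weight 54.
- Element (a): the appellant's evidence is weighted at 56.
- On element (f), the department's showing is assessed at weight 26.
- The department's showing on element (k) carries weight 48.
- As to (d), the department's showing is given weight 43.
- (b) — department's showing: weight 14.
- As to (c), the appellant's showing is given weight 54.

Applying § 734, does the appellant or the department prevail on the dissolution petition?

— Issue I —
Stage I.1 — burden on appellant; standard: the preponderance of the evidence (weight exceeds 52).
    (a): 56 > 52 [met]
  Stage I.1 is satisfied; the onus moves to the department.
Stage I.2 — burden on department; standard: any credible evidence (weight is at least 11).
    (b): 14 ≥ 11 [met]
  Stage I.2 carried; the burden shifts to the appellant.
Stage I.3 — burden on appellant; standard: the preponderance of the evidence (weight exceeds 52).
    (c): 54 > 52 [met]
    (d): 97 − 43 = 54 > 52 [met]
  All elements met at the final stage.
All stages carried — the appellant prevails on this issue.
— Issue II —
At Stage II.1 the appellant must meet a preponderance (weight exceeds 52): on (e) the weight is 55, which does exceed 52, so (e) meets the standard; on (f) the weight is 80 less the opposing 26 gives net 54, > 52, so (f) meets the standard.
  Stage II.1 carried; the burden shifts to the department.
At Stage II.2 the department must meet a preponderance (weight exceeds 52): on (g) the weight is 54, which does exceed 52, so (g) meets the standard.
  Stage II.2 carried; the final stage is satisfied.
With every stage satisfied, the department prevails on this issue.
— Issue III —
Stage III.1 — burden on appellant; standard: clear and convincing evidence (weight is at least 73).
    (h): 73 ≥ 73 [met]
  Stage III.1 carried; the burden remains with the appellant.
Stage III.2 — burden on appellant; standard: a preponderance (weight is at least 48).
    (i): 77 − 27 = 50 ≥ 48 [met]
    (j): 55 − 5 = 50 ≥ 48 [met]
  All elements met. The burden passes to the department.
Stage III.3 — burden on department; standard: a preponderance (weight is at least 48).
    (k): 48 ≥ 48 [met]
    (l): 89 − 43 = 46 < 48 [not met]
  The department does not carry Stage III.3.
The appellant prevails on this issue.
Per-issue: Issue I → appellant; Issue II → department; Issue III → appellant. The appellant must prevail on a majority of issues; overall, the appellant prevails.

appellant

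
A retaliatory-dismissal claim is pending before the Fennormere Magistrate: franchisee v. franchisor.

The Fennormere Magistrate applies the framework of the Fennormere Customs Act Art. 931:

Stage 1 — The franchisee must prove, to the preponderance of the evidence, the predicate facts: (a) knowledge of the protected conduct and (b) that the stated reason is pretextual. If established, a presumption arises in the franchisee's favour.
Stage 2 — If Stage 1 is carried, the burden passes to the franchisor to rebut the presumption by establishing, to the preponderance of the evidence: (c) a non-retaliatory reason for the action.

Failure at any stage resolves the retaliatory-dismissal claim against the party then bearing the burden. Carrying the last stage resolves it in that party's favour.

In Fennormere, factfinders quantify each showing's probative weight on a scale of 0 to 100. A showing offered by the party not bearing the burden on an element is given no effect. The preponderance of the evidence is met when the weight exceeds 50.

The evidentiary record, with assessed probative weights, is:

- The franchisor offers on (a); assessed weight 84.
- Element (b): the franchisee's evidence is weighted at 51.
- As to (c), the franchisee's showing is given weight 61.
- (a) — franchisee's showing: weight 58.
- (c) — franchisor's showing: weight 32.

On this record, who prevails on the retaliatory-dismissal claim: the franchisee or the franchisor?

At Stage 1 the franchisee must meet the preponderance of the evidence (weight exceeds 50): on (a) the weight is 58 (the franchisor's 84 is given no effect), > 50, so (a) meets the standard; on (b) the weight is 51, which does exceed 50, so (b) meets the standard.
  All elements met. The burden passes to the franchisor.
At Stage 2 the franchisor must meet the preponderance of the evidence (weight exceeds 50): on (c) the weight is 32 (the franchisee's 61 is given no effect), ≤ 50, so (c) does not meet the standard.
  Not every element is met, so the franchisor fails to carry Stage 2.
The franchisee prevails.

franchisee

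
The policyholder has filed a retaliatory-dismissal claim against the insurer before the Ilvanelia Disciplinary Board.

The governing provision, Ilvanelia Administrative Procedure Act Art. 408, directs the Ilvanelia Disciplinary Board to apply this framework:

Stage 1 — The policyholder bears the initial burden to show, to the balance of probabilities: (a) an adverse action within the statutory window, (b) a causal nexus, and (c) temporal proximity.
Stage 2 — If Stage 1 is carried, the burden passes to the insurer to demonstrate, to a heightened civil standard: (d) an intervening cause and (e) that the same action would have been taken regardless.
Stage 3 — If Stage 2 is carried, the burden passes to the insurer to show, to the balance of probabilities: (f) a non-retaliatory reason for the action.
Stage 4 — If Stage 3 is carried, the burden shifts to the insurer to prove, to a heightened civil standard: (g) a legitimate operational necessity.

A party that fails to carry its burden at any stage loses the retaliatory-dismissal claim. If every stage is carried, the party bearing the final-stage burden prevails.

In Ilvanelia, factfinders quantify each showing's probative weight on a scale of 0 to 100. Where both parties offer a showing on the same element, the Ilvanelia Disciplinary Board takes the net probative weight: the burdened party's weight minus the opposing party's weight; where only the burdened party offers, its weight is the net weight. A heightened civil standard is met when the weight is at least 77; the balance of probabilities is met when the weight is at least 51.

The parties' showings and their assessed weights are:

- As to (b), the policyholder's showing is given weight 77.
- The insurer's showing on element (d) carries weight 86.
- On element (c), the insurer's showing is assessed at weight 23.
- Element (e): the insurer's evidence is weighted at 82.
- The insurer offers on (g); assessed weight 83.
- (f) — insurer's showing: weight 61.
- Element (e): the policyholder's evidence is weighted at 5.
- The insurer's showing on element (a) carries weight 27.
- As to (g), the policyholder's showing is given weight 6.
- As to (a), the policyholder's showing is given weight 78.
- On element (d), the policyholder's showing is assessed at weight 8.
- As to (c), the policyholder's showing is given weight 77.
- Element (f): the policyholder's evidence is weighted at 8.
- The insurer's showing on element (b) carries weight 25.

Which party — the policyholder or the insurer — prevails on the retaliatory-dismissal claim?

insurer

Stage 1 (policyholder, the balance of probabilities, weight is at least 51): (a) net 78−27=51 ≥ 51 — meets; (b) net 77−25=52 ≥ 51 — meets; (c) net 77−23=54 ≥ 51 — meets.
  All elements met. The burden passes to the insurer.
Stage 2 (insurer, a heightened civil standard, weight is at least 77): (d) net 86−8=78 ≥ 77 — meets; (e) net 82−5=77 ≥ 77 — meets.
  All elements met. The insurer retains the burden for Stage 3.
Stage 3 (insurer, the balance of probabilities, weight is at least 51): (f) net 61−8=53 ≥ 51 — meets.
  All elements met. The insurer retains the burden for Stage 4.
Stage 4 (insurer, a heightened civil standard, weight is at least 77): (g) net 83−6=77 ≥ 77 — meets.
  The insurer carries the last stage.
Every stage carried; the insurer prevails.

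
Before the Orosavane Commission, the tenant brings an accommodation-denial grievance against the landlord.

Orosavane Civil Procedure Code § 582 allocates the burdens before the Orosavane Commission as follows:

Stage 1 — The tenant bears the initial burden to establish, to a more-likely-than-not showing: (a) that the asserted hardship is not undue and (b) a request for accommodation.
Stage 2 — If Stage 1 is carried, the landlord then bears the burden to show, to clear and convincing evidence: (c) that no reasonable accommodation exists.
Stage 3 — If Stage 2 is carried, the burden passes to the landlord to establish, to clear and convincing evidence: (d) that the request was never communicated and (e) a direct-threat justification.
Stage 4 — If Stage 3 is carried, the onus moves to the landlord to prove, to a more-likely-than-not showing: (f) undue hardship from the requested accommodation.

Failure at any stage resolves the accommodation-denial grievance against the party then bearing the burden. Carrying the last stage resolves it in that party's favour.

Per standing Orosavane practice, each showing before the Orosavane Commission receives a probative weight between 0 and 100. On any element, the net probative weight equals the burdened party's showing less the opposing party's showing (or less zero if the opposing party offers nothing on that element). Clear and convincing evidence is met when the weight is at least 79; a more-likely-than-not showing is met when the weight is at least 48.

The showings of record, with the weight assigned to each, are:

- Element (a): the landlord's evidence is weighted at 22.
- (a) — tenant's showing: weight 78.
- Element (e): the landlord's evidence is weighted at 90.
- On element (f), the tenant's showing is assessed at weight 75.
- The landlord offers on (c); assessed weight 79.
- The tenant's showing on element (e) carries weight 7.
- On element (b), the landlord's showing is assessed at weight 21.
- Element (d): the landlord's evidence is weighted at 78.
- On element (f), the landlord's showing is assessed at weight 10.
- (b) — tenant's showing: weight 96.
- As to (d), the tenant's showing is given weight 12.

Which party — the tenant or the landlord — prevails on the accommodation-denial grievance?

tenant

Stage 1 (tenant, a more-likely-than-not showing, weight is at least 48): (a) net 78−22=56 ≥ 48 — meets; (b) net 96−21=75 ≥ 48 — meets.
  The tenant carries Stage 1; the landlord now bears the burden.
Stage 2 (landlord, clear and convincing evidence, weight is at least 79): (c) 79 ≥ 79 — meets.
  Stage 2 is satisfied; the landlord continues to bear the burden.
Stage 3 (landlord, clear and convincing evidence, weight is at least 79): (d) net 78−12=66 < 79 — fails; (e) net 90−7=83 ≥ 79 — meets.
  Stage 3 not carried; the landlord fails its burden.
The analysis ends at Stage 3; the tenant prevails.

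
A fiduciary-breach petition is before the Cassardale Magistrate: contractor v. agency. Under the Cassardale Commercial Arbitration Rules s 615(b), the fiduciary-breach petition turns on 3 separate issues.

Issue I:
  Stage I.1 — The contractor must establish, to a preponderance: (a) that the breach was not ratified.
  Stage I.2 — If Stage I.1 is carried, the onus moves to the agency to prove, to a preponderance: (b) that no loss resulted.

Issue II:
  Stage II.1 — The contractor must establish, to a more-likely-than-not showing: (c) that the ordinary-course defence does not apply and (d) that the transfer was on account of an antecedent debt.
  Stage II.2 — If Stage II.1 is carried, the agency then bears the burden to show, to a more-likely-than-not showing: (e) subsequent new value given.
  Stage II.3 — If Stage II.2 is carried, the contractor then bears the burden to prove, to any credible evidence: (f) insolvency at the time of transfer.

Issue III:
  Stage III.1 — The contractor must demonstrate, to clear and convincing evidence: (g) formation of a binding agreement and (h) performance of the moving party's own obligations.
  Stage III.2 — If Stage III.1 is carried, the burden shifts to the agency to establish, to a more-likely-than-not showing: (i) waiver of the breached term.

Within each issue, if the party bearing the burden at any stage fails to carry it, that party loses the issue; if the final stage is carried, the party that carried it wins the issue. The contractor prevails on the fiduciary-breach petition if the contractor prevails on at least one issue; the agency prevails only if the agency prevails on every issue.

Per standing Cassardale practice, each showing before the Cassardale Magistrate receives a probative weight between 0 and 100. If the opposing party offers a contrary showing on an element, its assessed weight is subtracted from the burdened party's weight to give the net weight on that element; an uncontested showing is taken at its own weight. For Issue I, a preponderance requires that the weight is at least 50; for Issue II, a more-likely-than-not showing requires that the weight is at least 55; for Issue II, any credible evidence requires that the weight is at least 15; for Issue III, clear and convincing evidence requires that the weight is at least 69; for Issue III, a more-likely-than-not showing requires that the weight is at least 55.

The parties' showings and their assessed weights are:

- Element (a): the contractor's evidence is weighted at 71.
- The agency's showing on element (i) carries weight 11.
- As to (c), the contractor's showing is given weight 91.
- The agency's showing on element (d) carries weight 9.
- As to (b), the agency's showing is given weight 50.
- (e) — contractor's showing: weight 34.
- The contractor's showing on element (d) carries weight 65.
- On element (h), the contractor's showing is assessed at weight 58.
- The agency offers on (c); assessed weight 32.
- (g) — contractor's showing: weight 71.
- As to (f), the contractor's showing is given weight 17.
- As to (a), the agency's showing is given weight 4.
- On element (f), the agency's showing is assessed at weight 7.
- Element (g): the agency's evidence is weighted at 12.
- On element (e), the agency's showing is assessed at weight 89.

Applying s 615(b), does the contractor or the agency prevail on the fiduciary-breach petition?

agency

— Issue I —
At Stage I.1 the contractor must meet a preponderance (weight is at least 50): on (a) the weight is 71 less the opposing 4 gives net 67, ≥ 50, so (a) meets the standard.
  The contractor carries Stage I.1; the agency now bears the burden.
At Stage I.2 the agency must meet a preponderance (weight is at least 50): on (b) the weight is 50, ≥ 50, so (b) meets the standard.
  Stage I.2 carried; the final stage is satisfied.
All stages carried — the agency prevails on this issue.
— Issue II —
At Stage II.1 the contractor must meet a more-likely-than-not showing (weight is at least 55): on (c) the weight is 91 less the opposing 32 gives net 59, ≥ 55, so (c) meets the standard; on (d) the weight is 65 less the opposing 9 gives net 56, which does reach 55, so (d) meets the standard.
  Stage II.1 carried; the burden shifts to the agency.
At Stage II.2 the agency must meet a more-likely-than-not showing (weight is at least 55): on (e) the weight is 89 less the opposing 34 gives net 55, ≥ 55, so (e) meets the standard.
  Stage II.2 is satisfied; the onus moves to the contractor.
At Stage II.3 the contractor must meet any credible evidence (weight is at least 15): on (f) the weight is 17 less the opposing 7 gives net 10, which does not reach 15, so (f) does not meet the standard.
  Stage II.3 not carried; the contractor fails its burden.
So the agency prevails on this issue.
— Issue III —
At Stage III.1 the contractor must meet clear and convincing evidence (weight is at least 69): on (g) the weight is 71 less the opposing 12 gives net 59, which does not reach 69, so (g) does not meet the standard; on (h) the weight is 58, which does not reach 69, so (h) does not meet the standard.
  Not every element is met, so the contractor fails to carry Stage III.1.
The agency prevails on this issue.
Per-issue: Issue I → agency; Issue II → agency; Issue III → agency. The contractor must prevail on at least one issue; overall, the agency prevails.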